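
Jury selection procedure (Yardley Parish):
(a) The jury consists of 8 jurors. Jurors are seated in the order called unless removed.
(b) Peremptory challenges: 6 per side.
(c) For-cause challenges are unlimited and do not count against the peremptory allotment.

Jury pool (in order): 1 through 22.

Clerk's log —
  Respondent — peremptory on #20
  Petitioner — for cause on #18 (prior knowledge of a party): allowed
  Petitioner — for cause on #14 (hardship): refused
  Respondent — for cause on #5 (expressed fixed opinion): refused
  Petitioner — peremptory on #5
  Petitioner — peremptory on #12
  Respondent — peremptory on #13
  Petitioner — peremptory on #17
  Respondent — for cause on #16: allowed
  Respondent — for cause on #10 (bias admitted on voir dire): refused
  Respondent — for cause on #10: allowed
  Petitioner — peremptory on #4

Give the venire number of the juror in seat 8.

11

Removed: #4, #5, #10, #12, #13, #16, #17, #18, #20. (#14 stays — for-cause denied.)
Seating in order: seats 1–8 → #1, #2, #3, #6, #7, #8, #9, #11.
So seat 8 is #11.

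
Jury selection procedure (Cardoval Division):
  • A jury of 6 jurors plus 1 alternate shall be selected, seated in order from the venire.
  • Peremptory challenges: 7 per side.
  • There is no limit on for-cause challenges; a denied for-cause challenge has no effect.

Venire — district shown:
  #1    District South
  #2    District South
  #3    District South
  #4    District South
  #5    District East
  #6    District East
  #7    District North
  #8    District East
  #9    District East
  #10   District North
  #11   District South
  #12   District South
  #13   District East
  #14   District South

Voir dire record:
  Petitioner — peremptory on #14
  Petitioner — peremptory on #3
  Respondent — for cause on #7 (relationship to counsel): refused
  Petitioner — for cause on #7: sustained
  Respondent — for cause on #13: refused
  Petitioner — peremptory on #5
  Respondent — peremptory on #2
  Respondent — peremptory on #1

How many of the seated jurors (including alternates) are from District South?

3

Removed: #1, #2, #3, #5, #7, #14.
Seated (7 incl. alternates): #4, #6, #8, #9, #10, #11, #12.
Of those, in District South: #4, #11, #12 → 3.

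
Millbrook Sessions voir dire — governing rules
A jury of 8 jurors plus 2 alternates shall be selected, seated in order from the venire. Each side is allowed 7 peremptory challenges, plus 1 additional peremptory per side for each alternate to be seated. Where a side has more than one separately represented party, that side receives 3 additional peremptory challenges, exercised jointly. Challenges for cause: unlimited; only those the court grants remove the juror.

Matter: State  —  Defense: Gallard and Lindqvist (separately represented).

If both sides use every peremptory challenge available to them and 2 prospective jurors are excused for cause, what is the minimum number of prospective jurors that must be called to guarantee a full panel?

Seats to fill: 8 + 2 alternates = 10.
Peremptories — State: 7 + 1×2 = 9; Defense: 7 + 1×2 + 3 = 12; total 21.
For-cause removals: 2.
Minimum venire: 10 + 21 + 2 = 33.

33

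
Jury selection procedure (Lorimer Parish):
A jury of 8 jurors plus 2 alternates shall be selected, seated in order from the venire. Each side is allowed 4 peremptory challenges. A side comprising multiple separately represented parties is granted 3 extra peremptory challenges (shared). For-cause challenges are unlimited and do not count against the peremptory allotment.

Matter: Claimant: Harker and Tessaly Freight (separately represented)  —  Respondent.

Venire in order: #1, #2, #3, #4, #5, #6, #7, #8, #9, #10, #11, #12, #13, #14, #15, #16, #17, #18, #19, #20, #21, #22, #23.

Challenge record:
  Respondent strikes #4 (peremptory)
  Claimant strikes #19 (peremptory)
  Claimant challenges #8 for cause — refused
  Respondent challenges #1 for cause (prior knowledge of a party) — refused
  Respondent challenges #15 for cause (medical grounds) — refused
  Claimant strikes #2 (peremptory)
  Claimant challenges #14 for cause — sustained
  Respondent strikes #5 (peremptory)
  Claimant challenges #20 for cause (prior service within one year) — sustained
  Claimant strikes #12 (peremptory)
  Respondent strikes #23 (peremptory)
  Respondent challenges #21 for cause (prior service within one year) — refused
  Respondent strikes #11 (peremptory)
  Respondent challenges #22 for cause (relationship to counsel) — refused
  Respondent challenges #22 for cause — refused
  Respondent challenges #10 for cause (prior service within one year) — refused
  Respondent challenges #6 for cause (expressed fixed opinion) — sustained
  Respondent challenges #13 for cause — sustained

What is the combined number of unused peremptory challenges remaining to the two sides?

Claimant allotment: 4 base + 3 multi-party = 7. Respondent allotment: 4.
Claimant peremptories used: #19, #2, #12 — 3 (for-cause on #8, #14, #20 don't count).
Respondent peremptories used: #4, #5, #23, #11 — 4 (for-cause on #1, #15, #21, #22, #22, #10, #6, #13 don't count).
Remaining: (7 − 3) + (4 − 4) = 4.

4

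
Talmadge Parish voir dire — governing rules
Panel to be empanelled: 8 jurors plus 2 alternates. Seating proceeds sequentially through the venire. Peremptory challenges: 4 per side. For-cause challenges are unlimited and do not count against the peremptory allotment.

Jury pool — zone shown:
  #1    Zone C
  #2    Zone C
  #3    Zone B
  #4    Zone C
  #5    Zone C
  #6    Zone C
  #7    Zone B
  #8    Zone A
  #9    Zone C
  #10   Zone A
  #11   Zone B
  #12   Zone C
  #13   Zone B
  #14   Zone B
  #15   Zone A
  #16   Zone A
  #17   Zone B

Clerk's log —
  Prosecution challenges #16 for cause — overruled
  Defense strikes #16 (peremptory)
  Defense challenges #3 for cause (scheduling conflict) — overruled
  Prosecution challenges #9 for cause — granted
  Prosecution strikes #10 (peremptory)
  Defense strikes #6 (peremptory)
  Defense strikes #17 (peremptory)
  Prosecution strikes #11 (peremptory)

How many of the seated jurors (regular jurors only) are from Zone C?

5

Removed: #6, #9, #10, #11, #16, #17.
Seated jurors 1–8: #1, #2, #3, #4, #5, #7, #8, #12 (alternates #13, #14 not counted).
Of those, in Zone C: #1, #2, #4, #5, #12 → 5.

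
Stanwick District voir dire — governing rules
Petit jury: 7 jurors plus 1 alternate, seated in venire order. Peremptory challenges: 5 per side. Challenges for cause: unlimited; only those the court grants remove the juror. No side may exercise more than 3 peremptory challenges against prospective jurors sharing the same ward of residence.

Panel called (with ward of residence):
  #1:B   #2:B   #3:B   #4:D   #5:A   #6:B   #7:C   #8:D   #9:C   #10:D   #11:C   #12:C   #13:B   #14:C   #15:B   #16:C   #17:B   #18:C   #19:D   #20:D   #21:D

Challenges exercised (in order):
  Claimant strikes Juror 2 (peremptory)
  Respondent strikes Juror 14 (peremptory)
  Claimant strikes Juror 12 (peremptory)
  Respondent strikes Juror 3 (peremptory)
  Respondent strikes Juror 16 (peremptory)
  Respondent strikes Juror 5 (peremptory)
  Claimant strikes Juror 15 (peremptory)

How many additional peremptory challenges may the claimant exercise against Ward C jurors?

Claimant peremptories so far: #2, #12, #15 — 3 of 5 used, 2 left overall.
Against Ward C: #12 — 1 used; per-ward cap 3 leaves 2.
Binding limit: min(2, 2) = 2.

2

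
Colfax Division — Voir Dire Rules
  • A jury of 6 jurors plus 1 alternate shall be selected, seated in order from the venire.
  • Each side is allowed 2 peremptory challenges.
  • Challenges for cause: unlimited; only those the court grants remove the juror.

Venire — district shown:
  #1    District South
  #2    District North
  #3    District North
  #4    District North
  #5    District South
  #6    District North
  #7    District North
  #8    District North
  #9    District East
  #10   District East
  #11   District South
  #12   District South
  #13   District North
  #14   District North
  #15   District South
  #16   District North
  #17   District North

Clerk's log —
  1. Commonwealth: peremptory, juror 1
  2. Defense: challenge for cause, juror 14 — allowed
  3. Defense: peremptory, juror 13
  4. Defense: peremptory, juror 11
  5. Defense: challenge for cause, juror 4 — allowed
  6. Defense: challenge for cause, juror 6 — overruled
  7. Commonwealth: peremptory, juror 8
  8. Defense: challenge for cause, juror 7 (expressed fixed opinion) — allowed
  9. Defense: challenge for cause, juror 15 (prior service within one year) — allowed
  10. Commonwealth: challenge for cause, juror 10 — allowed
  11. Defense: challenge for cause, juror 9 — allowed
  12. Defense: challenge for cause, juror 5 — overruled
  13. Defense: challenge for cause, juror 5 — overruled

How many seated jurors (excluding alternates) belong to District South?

Removed: #1, #4, #7, #8, #9, #10, #11, #13, #14, #15.
Seated jurors 1–6: #2, #3, #5, #6, #12, #16 (alternates #17 not counted).
Of those, in District South: #5, #12 → 2.

2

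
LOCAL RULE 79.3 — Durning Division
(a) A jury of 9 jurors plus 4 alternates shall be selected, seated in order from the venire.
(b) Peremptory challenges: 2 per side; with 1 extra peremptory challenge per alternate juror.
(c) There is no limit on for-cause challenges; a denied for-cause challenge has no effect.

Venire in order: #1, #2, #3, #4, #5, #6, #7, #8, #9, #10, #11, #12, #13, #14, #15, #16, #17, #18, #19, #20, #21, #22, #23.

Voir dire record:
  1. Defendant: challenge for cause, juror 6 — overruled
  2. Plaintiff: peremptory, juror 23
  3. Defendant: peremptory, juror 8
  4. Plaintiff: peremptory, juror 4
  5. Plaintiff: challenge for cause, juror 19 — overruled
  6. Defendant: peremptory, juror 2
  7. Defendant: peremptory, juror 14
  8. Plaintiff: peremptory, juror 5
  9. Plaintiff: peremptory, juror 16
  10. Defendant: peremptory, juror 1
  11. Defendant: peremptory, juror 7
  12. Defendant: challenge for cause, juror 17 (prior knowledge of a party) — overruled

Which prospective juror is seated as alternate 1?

18

Removed: #1, #2, #4, #5, #7, #8, #14, #16, #23. (#6, #17, #19 stay — for-cause denied.)
Seating in order: seats 1–9 → #3, #6, #9, #10, #11, #12, #13, #15, #17; alternates → #18, #19, #20, #21.
So alternate 1 is #18.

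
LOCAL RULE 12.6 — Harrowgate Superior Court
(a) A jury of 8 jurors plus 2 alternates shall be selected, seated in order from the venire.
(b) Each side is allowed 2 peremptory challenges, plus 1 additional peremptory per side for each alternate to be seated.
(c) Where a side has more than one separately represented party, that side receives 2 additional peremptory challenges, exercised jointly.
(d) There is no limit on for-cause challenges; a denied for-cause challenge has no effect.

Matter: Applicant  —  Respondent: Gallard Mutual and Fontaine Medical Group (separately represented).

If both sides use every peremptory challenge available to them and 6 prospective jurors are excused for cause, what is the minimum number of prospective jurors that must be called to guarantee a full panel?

26

Seats to fill: 8 + 2 alternates = 10.
Peremptories — Applicant: 2 + 1×2 = 4; Respondent: 2 + 1×2 + 2 = 6; total 10.
For-cause removals: 6.
Minimum venire: 10 + 10 + 6 = 26.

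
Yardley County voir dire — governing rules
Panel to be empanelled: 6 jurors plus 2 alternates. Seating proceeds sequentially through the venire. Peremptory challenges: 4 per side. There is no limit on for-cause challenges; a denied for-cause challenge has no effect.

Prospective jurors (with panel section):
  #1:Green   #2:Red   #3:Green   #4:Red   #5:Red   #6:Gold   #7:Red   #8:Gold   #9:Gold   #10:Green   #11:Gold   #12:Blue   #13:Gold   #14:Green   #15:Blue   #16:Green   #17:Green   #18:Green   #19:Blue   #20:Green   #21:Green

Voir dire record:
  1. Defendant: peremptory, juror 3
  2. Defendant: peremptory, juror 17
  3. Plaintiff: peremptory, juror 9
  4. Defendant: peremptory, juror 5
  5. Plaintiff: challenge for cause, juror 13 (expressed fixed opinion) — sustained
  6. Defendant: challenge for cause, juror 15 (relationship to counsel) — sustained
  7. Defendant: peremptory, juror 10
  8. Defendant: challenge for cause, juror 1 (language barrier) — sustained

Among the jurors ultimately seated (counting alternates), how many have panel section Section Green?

Removed: #1, #3, #5, #9, #10, #13, #15, #17.
Seated (8 incl. alternates): #2, #4, #6, #7, #8, #11, #12, #14.
Of those, in Section Green: #14 → 1.

1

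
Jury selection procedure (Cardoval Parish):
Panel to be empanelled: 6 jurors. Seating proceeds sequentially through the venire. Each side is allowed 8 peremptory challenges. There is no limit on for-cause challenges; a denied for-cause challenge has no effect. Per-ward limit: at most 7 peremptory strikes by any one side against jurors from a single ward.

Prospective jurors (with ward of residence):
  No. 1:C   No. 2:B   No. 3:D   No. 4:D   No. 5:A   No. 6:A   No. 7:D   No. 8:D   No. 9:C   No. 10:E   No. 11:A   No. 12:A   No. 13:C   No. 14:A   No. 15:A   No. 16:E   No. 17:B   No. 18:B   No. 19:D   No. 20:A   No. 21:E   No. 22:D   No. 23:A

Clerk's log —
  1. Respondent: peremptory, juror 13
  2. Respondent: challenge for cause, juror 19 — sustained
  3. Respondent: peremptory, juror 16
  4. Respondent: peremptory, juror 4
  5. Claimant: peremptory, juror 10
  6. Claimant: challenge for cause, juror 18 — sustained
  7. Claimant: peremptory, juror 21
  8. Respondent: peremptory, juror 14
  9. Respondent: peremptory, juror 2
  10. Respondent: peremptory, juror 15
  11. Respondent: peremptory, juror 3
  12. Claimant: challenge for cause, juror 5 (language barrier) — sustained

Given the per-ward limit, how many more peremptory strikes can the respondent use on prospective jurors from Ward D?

1

Respondent peremptories so far: #13, #16, #4, #14, #2, #15, #3 — 7 of 8 used, 1 left overall.
Against Ward D: #4, #3 — 2 used; per-ward cap 7 leaves 5.
Binding limit: min(1, 5) = 1.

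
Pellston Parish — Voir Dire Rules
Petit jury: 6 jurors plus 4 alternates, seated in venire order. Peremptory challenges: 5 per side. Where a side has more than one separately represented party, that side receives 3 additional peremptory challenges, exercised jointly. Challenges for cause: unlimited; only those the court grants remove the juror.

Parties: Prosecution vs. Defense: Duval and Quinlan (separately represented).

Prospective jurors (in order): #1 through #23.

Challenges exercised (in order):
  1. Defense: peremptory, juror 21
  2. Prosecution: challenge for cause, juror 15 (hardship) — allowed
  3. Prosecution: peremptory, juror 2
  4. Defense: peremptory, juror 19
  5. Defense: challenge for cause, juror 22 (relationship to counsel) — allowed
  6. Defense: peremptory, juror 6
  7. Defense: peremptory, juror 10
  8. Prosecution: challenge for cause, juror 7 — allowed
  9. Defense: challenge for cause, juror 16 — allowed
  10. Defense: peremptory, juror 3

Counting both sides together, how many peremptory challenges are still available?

Prosecution allotment: 5. Defense allotment: 5 base + 3 multi-party = 8.
Prosecution peremptories used: #2 — 1 (for-cause on #15, #7 don't count).
Defense peremptories used: #21, #19, #6, #10, #3 — 5 (for-cause on #22, #16 don't count).
Remaining: (5 − 1) + (8 − 5) = 7.

7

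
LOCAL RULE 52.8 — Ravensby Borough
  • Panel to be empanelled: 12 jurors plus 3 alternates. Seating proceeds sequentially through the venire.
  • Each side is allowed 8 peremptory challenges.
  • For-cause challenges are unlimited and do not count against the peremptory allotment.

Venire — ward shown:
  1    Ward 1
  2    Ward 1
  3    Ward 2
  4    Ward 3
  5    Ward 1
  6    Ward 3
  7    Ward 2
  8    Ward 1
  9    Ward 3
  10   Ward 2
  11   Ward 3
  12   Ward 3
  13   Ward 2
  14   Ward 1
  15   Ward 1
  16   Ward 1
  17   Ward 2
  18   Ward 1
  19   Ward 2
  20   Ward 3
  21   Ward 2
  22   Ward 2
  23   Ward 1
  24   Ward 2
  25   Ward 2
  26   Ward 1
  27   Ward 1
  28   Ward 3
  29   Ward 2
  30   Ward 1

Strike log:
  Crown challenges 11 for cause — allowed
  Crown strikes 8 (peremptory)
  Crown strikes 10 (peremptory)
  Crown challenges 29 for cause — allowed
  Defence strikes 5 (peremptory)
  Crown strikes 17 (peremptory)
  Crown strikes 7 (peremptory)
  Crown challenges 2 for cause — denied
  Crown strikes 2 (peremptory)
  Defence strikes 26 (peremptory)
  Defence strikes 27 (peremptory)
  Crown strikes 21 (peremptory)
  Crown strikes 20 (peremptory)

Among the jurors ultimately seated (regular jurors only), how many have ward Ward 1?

Removed: #2, #5, #7, #8, #10, #11, #17, #20, #21, #26, #27, #29.
Seated jurors 1–12: #1, #3, #4, #6, #9, #12, #13, #14, #15, #16, #18, #19 (alternates #22, #23, #24 not counted).
Of those, in Ward 1: #1, #14, #15, #16, #18 → 5.

5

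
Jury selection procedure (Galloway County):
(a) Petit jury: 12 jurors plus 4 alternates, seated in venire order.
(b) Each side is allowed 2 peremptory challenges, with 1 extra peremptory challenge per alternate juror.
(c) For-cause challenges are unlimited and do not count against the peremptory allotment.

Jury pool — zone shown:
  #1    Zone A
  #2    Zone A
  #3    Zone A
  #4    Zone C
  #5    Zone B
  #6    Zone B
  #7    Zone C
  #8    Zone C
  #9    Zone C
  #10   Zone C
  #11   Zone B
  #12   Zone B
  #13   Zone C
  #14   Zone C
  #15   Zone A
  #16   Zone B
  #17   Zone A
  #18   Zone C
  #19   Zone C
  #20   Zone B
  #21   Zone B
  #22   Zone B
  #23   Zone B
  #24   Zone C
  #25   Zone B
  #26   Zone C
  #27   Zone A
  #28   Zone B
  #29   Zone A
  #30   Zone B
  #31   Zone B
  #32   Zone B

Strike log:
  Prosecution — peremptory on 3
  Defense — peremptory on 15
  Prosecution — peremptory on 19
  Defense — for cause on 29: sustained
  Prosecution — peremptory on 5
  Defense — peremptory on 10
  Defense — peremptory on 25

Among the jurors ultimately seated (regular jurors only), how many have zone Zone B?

4

Removed: #3, #5, #10, #15, #19, #25, #29.
Seated jurors 1–12: #1, #2, #4, #6, #7, #8, #9, #11, #12, #13, #14, #16 (alternates #17, #18, #20, #21 not counted).
Of those, in Zone B: #6, #11, #12, #16 → 4.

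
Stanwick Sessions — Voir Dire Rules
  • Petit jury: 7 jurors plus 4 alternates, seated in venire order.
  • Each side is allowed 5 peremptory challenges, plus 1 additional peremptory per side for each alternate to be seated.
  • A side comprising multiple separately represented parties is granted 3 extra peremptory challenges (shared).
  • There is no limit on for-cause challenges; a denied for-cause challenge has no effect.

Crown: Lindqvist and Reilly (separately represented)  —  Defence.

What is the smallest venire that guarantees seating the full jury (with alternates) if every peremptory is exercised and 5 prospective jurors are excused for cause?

37

Seats to fill: 7 + 4 alternates = 11.
Peremptories — Crown: 5 + 1×4 + 3 = 12; Defence: 5 + 1×4 = 9; total 21.
For-cause removals: 5.
Minimum venire: 11 + 21 + 5 = 37.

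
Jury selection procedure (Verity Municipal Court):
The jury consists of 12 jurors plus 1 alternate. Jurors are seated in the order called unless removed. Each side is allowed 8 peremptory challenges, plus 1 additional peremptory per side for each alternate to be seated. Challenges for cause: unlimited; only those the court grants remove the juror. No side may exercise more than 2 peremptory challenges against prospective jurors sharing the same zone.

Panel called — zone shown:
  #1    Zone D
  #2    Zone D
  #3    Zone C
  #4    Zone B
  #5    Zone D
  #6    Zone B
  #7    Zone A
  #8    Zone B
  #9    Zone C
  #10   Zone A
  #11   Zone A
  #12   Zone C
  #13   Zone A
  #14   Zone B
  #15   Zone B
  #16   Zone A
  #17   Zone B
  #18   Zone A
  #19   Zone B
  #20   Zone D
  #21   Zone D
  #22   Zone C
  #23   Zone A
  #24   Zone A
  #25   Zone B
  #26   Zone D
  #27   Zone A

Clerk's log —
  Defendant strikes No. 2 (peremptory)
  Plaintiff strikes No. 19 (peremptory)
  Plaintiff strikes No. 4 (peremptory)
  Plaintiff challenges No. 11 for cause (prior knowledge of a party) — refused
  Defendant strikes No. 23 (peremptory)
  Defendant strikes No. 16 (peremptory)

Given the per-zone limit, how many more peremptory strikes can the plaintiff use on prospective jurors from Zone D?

2

Plaintiff peremptories so far: #19, #4 — 2 of 9 used, 7 left overall.
Against Zone D: none yet — per-zone cap 2 leaves 2.
Binding limit: min(7, 2) = 2.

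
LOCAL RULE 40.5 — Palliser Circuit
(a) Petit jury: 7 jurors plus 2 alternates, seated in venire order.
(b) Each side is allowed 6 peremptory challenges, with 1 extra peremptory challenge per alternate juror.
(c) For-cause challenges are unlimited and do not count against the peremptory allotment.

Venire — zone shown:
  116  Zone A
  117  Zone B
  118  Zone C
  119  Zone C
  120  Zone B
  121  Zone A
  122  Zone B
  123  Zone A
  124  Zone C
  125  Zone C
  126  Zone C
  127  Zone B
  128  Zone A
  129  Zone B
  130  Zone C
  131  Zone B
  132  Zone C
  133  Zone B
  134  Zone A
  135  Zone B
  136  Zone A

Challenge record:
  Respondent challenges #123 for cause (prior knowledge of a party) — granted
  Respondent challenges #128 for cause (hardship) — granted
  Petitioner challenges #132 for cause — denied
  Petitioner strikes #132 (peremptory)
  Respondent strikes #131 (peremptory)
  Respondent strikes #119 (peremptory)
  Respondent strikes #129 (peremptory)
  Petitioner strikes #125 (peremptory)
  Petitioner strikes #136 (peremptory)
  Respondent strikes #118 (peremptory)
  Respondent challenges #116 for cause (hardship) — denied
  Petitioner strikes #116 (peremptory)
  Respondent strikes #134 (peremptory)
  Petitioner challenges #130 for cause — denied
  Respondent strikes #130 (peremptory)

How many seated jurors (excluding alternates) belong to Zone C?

Removed: #116, #118, #119, #123, #125, #128, #129, #130, #131, #132, #134, #136.
Seated jurors 1–7: #117, #120, #121, #122, #124, #126, #127 (alternates #133, #135 not counted).
Of those, in Zone C: #124, #126 → 2.

2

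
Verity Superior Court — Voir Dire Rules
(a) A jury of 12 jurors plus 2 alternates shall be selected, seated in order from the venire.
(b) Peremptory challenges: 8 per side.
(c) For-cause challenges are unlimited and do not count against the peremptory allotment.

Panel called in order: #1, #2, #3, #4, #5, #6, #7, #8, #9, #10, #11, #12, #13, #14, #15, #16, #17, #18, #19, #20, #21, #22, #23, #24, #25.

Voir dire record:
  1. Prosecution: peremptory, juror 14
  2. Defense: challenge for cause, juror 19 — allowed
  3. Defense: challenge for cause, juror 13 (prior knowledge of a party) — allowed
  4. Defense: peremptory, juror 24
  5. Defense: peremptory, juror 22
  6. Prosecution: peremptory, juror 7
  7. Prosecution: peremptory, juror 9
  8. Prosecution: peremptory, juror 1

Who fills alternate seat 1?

Removed: #1, #7, #9, #13, #14, #19, #22, #24.
Seating in order: seats 1–12 → #2, #3, #4, #5, #6, #8, #10, #11, #12, #15, #16, #17; alternates → #18, #20.
So alternate 1 is #18.

18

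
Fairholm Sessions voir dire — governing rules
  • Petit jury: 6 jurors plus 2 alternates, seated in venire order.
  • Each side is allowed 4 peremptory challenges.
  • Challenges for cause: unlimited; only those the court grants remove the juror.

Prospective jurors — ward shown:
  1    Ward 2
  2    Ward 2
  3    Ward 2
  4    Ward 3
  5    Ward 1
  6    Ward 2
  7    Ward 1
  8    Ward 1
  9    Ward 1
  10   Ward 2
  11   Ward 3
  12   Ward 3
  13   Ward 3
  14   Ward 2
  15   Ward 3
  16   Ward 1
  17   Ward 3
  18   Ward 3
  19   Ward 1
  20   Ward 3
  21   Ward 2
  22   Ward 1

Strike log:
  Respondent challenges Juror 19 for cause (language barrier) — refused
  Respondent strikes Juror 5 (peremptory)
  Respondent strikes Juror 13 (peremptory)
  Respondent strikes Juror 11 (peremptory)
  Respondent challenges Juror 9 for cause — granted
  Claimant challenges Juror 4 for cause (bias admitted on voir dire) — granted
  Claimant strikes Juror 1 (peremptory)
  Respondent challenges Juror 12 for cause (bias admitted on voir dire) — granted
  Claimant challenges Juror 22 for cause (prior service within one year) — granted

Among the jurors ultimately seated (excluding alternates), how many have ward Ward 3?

0

Removed: #1, #4, #5, #9, #11, #12, #13, #22.
Seated jurors 1–6: #2, #3, #6, #7, #8, #10 (alternates #14, #15 not counted).
None of those are in Ward 3 → 0.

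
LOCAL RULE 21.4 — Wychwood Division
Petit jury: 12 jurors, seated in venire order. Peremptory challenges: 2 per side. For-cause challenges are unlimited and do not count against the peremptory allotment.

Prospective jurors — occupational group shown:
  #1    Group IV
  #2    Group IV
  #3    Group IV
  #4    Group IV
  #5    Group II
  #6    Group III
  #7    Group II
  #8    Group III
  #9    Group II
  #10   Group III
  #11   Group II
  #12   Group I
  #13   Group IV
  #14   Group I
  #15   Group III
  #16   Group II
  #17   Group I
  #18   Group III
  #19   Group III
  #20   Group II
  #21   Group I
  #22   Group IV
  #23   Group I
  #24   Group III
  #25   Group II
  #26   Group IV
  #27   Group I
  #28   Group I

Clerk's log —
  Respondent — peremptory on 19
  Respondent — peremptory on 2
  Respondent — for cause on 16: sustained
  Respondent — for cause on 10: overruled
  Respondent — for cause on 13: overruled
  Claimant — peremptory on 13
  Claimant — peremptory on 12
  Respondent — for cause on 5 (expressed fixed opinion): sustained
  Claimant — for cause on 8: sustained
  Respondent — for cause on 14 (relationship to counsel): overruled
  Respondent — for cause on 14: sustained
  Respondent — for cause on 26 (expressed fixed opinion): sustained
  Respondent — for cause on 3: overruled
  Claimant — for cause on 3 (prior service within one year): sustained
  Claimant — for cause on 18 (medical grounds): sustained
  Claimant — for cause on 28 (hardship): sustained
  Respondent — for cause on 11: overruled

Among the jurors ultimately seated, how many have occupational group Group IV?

3

Removed: #2, #3, #5, #8, #12, #13, #14, #16, #18, #19, #26, #28.
Seated jurors 1–12: #1, #4, #6, #7, #9, #10, #11, #15, #17, #20, #21, #22.
Of those, in Group IV: #1, #4, #22 → 3.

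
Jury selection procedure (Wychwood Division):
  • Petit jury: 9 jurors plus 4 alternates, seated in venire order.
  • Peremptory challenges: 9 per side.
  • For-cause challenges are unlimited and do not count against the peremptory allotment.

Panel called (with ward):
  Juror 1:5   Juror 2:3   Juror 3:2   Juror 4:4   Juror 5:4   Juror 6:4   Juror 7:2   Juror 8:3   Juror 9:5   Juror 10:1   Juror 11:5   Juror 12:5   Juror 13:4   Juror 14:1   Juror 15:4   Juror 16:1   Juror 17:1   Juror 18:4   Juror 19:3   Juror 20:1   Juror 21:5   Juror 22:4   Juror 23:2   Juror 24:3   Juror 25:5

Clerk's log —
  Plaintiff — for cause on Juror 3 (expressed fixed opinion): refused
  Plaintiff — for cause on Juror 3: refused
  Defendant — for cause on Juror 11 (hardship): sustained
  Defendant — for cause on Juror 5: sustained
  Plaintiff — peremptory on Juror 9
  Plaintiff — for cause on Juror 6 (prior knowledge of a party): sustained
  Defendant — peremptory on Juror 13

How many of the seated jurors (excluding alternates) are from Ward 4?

1

Removed: #5, #6, #9, #11, #13.
Seated jurors 1–9: #1, #2, #3, #4, #7, #8, #10, #12, #14 (alternates #15, #16, #17, #18 not counted).
Of those, in Ward 4: #4 → 1.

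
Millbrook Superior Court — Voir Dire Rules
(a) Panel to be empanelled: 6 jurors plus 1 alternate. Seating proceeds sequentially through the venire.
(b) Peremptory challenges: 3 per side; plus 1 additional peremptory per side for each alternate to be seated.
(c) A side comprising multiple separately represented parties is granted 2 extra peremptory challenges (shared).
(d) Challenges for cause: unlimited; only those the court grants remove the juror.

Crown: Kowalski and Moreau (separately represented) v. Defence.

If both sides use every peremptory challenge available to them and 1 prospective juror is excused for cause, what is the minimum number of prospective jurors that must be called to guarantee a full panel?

18

Seats to fill: 6 + 1 alternates = 7.
Peremptories — Crown: 3 + 1×1 + 2 = 6; Defence: 3 + 1×1 = 4; total 10.
For-cause removals: 1.
Minimum venire: 7 + 10 + 1 = 18.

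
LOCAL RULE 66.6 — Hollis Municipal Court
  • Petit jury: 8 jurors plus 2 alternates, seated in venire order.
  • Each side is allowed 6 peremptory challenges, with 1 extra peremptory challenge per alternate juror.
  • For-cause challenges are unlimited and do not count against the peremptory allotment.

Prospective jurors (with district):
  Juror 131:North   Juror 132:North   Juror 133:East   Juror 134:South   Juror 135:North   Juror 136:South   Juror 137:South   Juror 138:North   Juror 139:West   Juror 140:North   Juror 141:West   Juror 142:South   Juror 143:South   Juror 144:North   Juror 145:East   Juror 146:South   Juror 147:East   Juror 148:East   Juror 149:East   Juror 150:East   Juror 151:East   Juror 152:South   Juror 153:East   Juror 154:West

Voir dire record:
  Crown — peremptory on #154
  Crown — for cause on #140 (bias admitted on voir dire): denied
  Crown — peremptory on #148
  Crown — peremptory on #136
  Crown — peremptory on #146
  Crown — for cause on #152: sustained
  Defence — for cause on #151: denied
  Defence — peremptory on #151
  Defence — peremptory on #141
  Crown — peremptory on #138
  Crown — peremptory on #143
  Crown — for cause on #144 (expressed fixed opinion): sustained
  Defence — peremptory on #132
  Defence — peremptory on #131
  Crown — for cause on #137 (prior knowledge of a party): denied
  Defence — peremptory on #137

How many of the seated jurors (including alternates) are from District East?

5

Removed: #131, #132, #136, #137, #138, #141, #143, #144, #146, #148, #151, #152, #154.
Seated (10 incl. alternates): #133, #134, #135, #139, #140, #142, #145, #147, #149, #150.
Of those, in District East: #133, #145, #147, #149, #150 → 5.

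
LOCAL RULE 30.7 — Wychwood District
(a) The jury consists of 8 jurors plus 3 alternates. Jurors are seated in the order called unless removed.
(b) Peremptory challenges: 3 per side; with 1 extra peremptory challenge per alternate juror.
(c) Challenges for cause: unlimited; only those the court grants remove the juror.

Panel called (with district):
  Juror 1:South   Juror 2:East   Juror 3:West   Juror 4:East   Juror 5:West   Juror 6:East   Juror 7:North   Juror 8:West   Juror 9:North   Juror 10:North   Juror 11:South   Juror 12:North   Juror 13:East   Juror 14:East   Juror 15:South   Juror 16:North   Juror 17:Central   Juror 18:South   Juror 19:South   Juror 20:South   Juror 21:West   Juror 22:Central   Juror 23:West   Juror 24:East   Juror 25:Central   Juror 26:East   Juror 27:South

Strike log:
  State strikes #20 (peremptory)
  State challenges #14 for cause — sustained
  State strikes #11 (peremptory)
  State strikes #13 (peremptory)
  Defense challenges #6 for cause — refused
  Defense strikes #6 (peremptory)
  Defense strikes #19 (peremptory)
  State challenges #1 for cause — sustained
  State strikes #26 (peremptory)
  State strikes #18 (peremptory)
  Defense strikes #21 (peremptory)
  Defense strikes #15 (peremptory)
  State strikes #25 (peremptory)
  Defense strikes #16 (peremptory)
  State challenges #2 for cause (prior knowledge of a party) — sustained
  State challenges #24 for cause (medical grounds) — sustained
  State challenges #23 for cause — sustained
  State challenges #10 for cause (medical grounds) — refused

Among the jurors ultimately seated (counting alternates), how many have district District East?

1

Removed: #1, #2, #6, #11, #13, #14, #15, #16, #18, #19, #20, #21, #23, #24, #25, #26.
Seated (11 incl. alternates): #3, #4, #5, #7, #8, #9, #10, #12, #17, #22, #27.
Of those, in District East: #4 → 1.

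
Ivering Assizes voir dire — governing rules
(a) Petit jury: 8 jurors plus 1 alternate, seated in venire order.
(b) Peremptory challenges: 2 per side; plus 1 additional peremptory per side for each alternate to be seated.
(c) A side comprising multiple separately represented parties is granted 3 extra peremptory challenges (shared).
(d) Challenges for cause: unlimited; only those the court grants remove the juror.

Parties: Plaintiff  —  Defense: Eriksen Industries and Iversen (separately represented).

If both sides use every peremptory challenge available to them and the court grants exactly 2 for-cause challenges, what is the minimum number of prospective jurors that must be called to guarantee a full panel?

Seats to fill: 8 + 1 alternates = 9.
Peremptories — Plaintiff: 2 + 1×1 = 3; Defense: 2 + 1×1 + 3 = 6; total 9.
For-cause removals: 2.
Minimum venire: 9 + 9 + 2 = 20.

20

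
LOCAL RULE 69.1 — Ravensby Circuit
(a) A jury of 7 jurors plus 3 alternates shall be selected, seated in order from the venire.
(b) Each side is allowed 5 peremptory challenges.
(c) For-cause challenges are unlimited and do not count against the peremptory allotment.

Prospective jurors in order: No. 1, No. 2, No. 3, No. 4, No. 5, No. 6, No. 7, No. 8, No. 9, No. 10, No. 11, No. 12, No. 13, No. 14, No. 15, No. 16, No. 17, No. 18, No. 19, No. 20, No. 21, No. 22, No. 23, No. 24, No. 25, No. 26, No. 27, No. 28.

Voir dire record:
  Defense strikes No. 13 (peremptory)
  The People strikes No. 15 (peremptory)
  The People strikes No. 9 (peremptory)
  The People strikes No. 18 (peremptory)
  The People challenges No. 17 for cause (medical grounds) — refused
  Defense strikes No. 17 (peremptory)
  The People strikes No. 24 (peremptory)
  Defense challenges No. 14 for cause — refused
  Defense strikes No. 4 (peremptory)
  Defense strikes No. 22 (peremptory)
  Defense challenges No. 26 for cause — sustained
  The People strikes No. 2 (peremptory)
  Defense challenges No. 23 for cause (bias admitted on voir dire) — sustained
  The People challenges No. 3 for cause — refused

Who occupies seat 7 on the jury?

10

Removed: #2, #4, #9, #13, #15, #17, #18, #22, #23, #24, #26. (#3, #14 stay — for-cause denied.)
Seating in order: seats 1–7 → #1, #3, #5, #6, #7, #8, #10; alternates → #11, #12, #14.
So seat 7 is #10.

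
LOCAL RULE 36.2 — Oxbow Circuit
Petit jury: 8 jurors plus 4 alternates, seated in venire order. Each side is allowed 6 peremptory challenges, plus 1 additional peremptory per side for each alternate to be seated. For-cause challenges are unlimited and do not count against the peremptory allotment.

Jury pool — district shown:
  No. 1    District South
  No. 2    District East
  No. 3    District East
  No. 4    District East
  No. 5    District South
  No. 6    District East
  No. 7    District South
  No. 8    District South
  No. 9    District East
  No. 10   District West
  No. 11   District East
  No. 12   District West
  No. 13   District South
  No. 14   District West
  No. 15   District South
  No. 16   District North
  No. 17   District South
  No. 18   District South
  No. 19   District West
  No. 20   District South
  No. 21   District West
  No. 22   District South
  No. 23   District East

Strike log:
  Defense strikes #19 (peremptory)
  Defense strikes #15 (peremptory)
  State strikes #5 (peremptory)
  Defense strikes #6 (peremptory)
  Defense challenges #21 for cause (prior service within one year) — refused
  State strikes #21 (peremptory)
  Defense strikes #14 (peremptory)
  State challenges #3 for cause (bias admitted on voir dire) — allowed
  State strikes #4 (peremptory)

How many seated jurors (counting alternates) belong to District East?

Removed: #3, #4, #5, #6, #14, #15, #19, #21.
Seated (12 incl. alternates): #1, #2, #7, #8, #9, #10, #11, #12, #13, #16, #17, #18.
Of those, in District East: #2, #9, #11 → 3.

3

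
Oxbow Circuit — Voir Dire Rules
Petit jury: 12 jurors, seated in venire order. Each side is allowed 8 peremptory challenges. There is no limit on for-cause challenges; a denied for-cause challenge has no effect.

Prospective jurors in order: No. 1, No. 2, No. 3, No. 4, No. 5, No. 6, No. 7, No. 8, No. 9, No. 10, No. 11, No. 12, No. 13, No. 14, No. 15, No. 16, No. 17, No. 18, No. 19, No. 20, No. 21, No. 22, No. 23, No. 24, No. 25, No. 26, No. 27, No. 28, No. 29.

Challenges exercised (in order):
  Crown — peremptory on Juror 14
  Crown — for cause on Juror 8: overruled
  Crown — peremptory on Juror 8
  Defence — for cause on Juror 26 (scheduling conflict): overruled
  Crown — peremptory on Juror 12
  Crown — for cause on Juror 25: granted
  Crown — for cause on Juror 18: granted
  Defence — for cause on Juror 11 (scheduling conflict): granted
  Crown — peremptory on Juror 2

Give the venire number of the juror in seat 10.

15

Removed: #2, #8, #11, #12, #14, #18, #25. (#26 stays — for-cause denied.)
Seating in order: seats 1–12 → #1, #3, #4, #5, #6, #7, #9, #10, #13, #15, #16, #17.
So seat 10 is #15.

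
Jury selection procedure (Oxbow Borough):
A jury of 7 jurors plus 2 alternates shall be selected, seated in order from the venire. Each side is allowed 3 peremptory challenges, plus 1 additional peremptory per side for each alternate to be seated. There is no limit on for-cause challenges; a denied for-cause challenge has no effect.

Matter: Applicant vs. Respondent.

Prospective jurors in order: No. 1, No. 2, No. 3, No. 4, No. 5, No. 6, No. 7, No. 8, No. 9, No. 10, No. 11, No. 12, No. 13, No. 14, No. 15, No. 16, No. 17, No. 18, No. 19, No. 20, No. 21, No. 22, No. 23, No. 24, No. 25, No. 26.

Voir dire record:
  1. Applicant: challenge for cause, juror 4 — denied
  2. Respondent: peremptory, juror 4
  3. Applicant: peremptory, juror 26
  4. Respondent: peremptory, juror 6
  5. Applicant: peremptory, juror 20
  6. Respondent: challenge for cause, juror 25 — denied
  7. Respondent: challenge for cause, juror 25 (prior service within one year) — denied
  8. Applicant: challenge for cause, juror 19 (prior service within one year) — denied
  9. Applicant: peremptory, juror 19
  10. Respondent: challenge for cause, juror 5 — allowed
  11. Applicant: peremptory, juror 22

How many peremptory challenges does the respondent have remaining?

Respondent allotment: 3 base + 1 × 2 alternates = 5.
Respondent peremptories used: #4, #6 — 2 (for-cause on #25, #25, #5 don't count).
Remaining: 5 − 2 = 3.

3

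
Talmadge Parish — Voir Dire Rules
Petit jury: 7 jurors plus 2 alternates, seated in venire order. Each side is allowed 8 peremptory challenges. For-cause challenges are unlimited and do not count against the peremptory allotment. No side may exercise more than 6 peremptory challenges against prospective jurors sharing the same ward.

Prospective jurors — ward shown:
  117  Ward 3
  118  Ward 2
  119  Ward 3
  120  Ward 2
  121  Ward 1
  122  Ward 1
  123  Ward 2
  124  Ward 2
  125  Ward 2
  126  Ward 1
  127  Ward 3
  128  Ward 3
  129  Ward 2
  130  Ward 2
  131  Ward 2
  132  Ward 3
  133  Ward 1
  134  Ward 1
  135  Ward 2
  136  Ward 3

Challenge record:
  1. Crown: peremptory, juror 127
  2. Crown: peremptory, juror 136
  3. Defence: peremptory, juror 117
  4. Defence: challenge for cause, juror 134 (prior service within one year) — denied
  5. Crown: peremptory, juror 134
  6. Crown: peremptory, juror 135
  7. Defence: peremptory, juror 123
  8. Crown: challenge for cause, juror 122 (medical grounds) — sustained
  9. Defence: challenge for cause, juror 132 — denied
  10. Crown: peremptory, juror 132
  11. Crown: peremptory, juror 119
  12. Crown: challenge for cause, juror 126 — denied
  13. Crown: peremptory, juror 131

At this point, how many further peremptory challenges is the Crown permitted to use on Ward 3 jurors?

1

Crown peremptories so far: #127, #136, #134, #135, #132, #119, #131 — 7 of 8 used, 1 left overall.
Against Ward 3: #127, #136, #132, #119 — 4 used; per-ward cap 6 leaves 2.
Binding limit: min(1, 2) = 1.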